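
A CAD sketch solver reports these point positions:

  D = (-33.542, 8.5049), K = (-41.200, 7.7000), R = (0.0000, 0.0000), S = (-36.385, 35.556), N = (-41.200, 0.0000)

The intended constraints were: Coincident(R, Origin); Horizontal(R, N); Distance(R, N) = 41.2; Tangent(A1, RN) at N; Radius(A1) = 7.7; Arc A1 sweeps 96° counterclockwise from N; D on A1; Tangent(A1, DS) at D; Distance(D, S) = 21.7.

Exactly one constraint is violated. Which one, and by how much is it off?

Distance(D, S) = 21.7 — off by 5.50.

R = (0.00, 0.00) ✓; R.y = 0.00, N.y = 0.00 ✓; |RN| = 41.20 ✓; ∠(KN, NR) = 90.00° ✓; |KN| = 7.700 ✓; bearing(K→D) − bearing(K→N) = 96.00° ✓; |KD| = 7.700 ✓; ∠(KD, DS) = 90.00° ✓; |DS| = 27.20 ✗.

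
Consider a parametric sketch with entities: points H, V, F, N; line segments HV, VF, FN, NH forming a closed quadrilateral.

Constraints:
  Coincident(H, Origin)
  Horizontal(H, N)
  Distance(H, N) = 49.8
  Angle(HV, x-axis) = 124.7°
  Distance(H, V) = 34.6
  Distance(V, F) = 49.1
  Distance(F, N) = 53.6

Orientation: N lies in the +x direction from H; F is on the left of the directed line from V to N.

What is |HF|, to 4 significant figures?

54.11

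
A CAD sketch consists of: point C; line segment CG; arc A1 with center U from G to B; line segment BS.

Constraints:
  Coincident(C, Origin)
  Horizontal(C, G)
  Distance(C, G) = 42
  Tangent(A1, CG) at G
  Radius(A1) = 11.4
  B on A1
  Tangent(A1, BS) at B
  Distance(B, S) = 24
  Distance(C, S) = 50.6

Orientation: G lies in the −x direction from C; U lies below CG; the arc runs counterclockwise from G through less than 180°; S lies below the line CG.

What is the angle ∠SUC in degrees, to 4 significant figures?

89.02°

Checks: |UB| = 11.40 ✓; ∠(UB, BS) = 90.00° ✓; |BS| = 24.00 ✓; |CS| = 50.60 ✓.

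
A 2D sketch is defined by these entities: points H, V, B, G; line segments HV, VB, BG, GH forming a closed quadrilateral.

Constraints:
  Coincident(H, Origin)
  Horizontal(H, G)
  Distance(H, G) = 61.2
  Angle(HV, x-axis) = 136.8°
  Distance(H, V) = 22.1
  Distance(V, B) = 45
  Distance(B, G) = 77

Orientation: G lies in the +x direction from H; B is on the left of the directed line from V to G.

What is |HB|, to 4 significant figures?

54.47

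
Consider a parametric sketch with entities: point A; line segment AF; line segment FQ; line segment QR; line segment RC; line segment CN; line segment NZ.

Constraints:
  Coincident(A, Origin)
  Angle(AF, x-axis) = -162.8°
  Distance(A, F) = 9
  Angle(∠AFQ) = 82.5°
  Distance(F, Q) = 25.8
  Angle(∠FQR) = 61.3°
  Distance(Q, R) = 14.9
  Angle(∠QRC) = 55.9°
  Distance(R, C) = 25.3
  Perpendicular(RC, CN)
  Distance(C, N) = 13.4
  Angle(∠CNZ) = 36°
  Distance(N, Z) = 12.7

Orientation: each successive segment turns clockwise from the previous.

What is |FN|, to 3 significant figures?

24.6

∠QRC = 55.9° gives RC at -143° from the x-axis; with |RC| = 25.3, C = (-19.1, 2.73). RC ⟂ CN, so CN runs at 127°; with |CN| = 13.4, N = (-27.1, 13.4). Then |FN| = |N − F| = 24.6.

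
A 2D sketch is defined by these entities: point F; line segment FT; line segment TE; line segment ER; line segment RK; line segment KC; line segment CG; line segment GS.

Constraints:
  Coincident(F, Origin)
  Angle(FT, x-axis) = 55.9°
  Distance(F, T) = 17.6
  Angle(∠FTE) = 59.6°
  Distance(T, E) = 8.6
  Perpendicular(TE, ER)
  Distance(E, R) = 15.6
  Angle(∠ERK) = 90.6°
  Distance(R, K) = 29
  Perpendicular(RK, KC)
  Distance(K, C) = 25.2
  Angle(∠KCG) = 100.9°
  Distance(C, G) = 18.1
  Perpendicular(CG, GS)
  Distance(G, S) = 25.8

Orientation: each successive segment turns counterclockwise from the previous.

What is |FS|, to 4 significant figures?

7.251

F is at the origin; FT runs at 55.9° with length 17.6, so T = (9.867, 14.57). ∠FTE = 59.6° gives TE at 176.3° from the x-axis; with |TE| = 8.6, E = (1.285, 15.13). TE is perpendicular to ER, so ER runs at -93.70°; with |ER| = 15.6, R = (0.2785, -0.4386). ∠ERK = 90.6° gives RK at -4.300° from the x-axis; with |RK| = 29.0, K = (29.20, -2.613). RK ⟂ KC, so KC runs at 85.70°; with |KC| = 25.2, C = (31.09, 22.52). ∠KCG = 100.9° gives CG at 164.8° from the x-axis; with |CG| = 18.1, G = (13.62, 27.26). The perpendicularity gives GS at right angles to CG, so GS runs at -105.2°; with |GS| = 25.8, S = (6.855, 2.364). Then |FS| = |S − F| = 7.251.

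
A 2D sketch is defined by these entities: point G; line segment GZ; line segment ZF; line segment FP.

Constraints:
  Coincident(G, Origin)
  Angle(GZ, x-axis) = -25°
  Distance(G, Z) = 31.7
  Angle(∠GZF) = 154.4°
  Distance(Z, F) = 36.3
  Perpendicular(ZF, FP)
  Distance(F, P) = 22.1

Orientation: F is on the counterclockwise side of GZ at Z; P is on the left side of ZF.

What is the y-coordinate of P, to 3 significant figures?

9.08

G is at the origin; GZ runs at -25.0° with length 31.7, so Z = 31.7·(cos -25.0°, sin -25.0°) = (28.7, -13.4). ∠GZF = 154.4°, so ZF runs at -25.0° + (180° − 154.4°) = 0.600° from the x-axis; with |ZF| = 36.3, F = Z + 36.3·(cos 0.600°, sin 0.600°) = (65.0, -13.0). The perpendicularity gives FP at right angles to ZF; with |FP| = 22.1 on the left of ZF, P = F + 22.1·(-0.0105, 1.00) = (64.8, 9.08). So P.y = 9.08.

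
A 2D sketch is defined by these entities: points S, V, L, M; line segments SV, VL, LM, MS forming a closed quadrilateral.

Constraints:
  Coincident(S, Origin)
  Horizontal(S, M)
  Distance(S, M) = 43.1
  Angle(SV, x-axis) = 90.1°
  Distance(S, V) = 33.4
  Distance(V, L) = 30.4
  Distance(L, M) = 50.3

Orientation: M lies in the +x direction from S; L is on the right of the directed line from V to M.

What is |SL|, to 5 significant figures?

8.0210

S is at the origin; S and M share the same y with |SM| = 43.1 and M in +x, so M = (43.1, 0). SV runs at 90.1° with |SV| = 33.4, so V = (-0.058294, 33.400). L is determined by |VL| = 30.4 and |LM| = 50.3 together: it lies at the intersection of circle(V, 30.4) and circle(M, 50.3). With |VM| = 54.573, the foot of the radical line on VM is 12.573 from V and the perpendicular offset is √(30.4² − 12.573²) = 27.678. Taking the right-of-VM solution: L = (-7.0550, 3.8161).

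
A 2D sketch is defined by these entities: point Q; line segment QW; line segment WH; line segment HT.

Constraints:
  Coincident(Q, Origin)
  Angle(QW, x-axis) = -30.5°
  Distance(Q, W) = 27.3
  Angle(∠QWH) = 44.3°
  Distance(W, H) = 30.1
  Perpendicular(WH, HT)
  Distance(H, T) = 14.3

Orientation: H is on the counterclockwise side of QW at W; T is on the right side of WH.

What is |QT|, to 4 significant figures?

35.00

∠QWH = 44.3°, so WH runs at -30.5° + (180° − 44.3°) = 105.2° from the x-axis; with |WH| = 30.1, H = W + 30.1·(cos 105.2°, sin 105.2°) = (15.63, 15.19). WH is perpendicular to HT; with |HT| = 14.3 on the right of WH, T = H + 14.3·(0.9650, 0.2622) = (29.43, 18.94). Then |QT| = |T − Q| = 35.00.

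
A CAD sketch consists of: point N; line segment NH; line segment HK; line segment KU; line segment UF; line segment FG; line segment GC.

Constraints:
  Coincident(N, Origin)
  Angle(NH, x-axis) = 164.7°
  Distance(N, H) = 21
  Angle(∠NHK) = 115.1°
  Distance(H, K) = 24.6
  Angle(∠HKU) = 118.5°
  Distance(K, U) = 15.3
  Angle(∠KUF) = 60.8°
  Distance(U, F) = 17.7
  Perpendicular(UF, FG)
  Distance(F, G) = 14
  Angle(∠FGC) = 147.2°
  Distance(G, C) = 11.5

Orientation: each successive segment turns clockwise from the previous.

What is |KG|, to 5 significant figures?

10.256

∠KUF = 60.8° gives UF at -80.900° from the x-axis; with |UF| = 17.7, F = (-9.6364, 21.788). UF ⟂ FG, so FG runs at -170.90°; with |FG| = 14.0, G = (-23.460, 19.574). Then |KG| = |G − K| = 10.256.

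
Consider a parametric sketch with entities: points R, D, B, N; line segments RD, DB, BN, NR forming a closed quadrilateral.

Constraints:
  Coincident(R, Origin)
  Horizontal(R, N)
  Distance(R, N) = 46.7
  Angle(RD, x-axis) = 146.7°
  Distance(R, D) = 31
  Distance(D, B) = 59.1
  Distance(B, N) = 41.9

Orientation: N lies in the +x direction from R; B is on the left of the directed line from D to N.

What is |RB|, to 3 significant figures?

48.1

Checks: |DB| = 59.10 ✓; |BN| = 41.90 ✓.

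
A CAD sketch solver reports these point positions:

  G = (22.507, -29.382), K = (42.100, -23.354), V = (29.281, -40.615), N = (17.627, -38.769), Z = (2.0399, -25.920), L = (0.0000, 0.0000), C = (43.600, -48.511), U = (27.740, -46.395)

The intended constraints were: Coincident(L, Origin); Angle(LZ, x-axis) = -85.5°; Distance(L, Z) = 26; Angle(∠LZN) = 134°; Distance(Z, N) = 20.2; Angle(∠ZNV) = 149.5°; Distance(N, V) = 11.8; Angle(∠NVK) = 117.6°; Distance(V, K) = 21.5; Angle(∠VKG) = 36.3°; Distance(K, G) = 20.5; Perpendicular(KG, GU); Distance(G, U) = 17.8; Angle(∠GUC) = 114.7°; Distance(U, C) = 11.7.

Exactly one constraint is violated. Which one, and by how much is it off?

Distance(U, C) = 11.7 — off by 4.30.

L = (0.00, 0.00) ✓; LZ at -85.50° ✓; |LZ| = 26.00 ✓; ∠LZN = 134.0° ✓; |ZN| = 20.20 ✓; ∠ZNV = 149.5° ✓; |NV| = 11.80 ✓; ∠NVK = 117.6° ✓; |VK| = 21.50 ✓; ∠VKG = 36.30° ✓; |KG| = 20.50 ✓; ∠(KG, GU) = 90.00° ✓; |GU| = 17.80 ✓; ∠GUC = 114.7° ✓; |UC| = 16.00 ✗.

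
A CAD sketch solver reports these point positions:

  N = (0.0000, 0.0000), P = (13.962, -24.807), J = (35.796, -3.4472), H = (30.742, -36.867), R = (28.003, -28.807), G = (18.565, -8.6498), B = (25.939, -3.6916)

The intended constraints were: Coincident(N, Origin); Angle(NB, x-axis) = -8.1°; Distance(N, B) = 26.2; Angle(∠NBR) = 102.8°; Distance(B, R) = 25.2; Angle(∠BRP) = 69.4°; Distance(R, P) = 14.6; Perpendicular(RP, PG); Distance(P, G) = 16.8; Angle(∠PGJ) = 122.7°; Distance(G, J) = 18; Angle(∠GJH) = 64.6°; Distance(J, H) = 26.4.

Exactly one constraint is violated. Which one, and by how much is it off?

Distance(J, H) = 26.4 — off by 7.40.

N = (0.00, 0.00) ✓; NB at -8.100° ✓; |NB| = 26.20 ✓; ∠NBR = 102.8° ✓; |BR| = 25.20 ✓; ∠BRP = 69.40° ✓; |RP| = 14.60 ✓; ∠(RP, PG) = 90.00° ✓; |PG| = 16.80 ✓; ∠PGJ = 122.7° ✓; |GJ| = 18.00 ✓; ∠GJH = 64.60° ✓; |JH| = 33.80 ✗.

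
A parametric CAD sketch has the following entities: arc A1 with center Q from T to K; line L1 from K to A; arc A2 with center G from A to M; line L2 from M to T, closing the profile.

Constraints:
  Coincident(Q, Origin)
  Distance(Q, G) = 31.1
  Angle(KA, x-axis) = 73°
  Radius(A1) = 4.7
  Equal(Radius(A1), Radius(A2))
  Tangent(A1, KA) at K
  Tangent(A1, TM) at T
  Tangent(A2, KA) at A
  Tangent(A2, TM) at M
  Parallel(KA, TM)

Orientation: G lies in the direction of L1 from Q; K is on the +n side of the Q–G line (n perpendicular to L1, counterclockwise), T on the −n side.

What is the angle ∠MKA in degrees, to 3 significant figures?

16.8°

Tangency of A1 to both parallel lines with radius 4.7 puts K and T at Q ± 4.7·n: K = (-4.49, 1.37), T = (4.49, -1.37). Equal radii place A and M the same way about G: A = G + 4.7·n = (4.60, 31.1), M = G − 4.7·n = (13.6, 28.4). Then cos ∠MKA = KM·KA / (|KM||KA|), giving 16.8°.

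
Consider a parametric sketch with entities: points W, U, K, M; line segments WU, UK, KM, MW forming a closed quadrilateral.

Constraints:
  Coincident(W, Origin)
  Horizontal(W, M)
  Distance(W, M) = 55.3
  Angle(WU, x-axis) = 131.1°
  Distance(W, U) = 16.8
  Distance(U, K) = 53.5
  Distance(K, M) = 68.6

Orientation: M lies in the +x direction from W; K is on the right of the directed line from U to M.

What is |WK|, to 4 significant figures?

39.81

W is at the origin; W and M share the same y with |WM| = 55.3 and M in +x, so M = (55.3, 0). WU runs at 131.1° with |WU| = 16.8, so U = (-11.04, 12.66). K is determined by |UK| = 53.5 and |KM| = 68.6 together: it lies at the intersection of circle(U, 53.5) and circle(M, 68.6). With |UM| = 67.54, the foot of the radical line on UM is 20.12 from U and the perpendicular offset is √(53.5² − 20.12²) = 49.57. Taking the right-of-UM solution: K = (-0.5706, -39.80).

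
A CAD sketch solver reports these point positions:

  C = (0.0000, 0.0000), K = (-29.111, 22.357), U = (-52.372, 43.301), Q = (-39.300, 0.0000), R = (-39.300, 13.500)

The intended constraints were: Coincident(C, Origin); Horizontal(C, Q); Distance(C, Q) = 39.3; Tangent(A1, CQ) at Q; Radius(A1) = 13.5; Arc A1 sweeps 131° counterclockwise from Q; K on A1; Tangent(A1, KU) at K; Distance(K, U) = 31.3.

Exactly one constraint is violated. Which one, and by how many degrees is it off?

Tangent(A1, KU) at K — off by 7.00°.

C = (0.00, 0.00) ✓; C.y = 0.00, Q.y = 0.00 ✓; |CQ| = 39.30 ✓; ∠(RQ, QC) = 90.00° ✓; |RQ| = 13.50 ✓; bearing(R→K) − bearing(R→Q) = 131.0° ✓; |RK| = 13.50 ✓; ∠(RK, KU) = 83.00° ✗; |KU| = 31.30 ✓.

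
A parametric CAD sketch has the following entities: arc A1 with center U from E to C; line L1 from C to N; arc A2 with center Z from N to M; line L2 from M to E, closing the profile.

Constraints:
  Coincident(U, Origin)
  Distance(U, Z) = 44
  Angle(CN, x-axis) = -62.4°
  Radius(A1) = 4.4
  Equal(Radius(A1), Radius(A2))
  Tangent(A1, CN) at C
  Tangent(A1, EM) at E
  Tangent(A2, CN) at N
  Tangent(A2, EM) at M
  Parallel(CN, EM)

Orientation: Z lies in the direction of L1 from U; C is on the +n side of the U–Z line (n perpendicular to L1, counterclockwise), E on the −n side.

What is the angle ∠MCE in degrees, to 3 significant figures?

78.7°

Tangency of A1 to both parallel lines with radius 4.4 puts C and E at U ± 4.4·n: C = (3.90, 2.04), E = (-3.90, -2.04). Equal radii place N and M the same way about Z: N = Z + 4.4·n = (24.3, -37.0), M = Z − 4.4·n = (16.5, -41.0). Then cos ∠MCE = CM·CE / (|CM||CE|), giving 78.7°.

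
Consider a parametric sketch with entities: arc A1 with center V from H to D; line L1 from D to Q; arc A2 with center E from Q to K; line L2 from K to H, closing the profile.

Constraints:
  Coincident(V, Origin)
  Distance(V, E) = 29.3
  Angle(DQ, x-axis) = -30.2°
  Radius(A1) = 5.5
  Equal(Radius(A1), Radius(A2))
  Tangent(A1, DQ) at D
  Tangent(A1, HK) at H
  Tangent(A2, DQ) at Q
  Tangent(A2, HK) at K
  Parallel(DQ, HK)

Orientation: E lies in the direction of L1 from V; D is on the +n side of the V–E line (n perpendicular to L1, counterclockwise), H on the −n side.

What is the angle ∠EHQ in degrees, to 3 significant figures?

9.95°

The slot axis is L1's direction at -30.2°, so u = (cos -30.2°, sin -30.2°) = (0.864, -0.503) and n = (−sin -30.2°, cos -30.2°) = (0.503, 0.864). V is at the origin and E lies 29.3 along u from V, so E = 29.3·u = (25.3, -14.7). Tangency of A1 to both parallel lines with radius 5.5 puts D and H at V ± 5.5·n: D = (2.77, 4.75), H = (-2.77, -4.75). Equal radii place Q and K the same way about E: Q = E + 5.5·n = (28.1, -9.98), K = E − 5.5·n = (22.6, -19.5). Then cos ∠EHQ = HE·HQ / (|HE||HQ|), giving 9.95°.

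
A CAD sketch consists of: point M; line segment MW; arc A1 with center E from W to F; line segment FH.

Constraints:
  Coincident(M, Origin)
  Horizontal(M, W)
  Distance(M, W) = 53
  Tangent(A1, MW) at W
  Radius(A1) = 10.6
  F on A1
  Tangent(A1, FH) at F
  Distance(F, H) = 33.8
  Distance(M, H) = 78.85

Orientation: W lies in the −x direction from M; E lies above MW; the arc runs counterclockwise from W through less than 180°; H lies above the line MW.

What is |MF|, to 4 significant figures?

47.87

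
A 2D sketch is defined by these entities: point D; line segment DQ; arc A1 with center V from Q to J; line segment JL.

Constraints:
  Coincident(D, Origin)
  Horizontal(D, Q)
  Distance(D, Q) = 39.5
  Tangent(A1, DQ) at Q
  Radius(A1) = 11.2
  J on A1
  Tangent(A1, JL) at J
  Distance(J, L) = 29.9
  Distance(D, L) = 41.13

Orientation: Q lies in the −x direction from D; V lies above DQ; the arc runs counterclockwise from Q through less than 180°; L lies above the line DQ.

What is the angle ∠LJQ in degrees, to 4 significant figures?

144.0°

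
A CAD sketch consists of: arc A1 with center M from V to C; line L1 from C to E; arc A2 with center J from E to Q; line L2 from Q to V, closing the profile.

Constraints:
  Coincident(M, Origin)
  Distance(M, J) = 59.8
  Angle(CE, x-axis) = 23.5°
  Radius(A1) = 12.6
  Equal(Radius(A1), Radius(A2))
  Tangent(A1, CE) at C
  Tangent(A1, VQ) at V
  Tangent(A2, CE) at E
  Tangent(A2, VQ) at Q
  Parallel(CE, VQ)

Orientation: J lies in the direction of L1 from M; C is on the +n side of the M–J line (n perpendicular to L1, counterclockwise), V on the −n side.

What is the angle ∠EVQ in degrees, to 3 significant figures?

22.9°

Tangency of A1 to both parallel lines with radius 12.6 puts C and V at M ± 12.6·n: C = (-5.02, 11.6), V = (5.02, -11.6). Equal radii place E and Q the same way about J: E = J + 12.6·n = (49.8, 35.4), Q = J − 12.6·n = (59.9, 12.3). Then cos ∠EVQ = VE·VQ / (|VE||VQ|), giving 22.9°.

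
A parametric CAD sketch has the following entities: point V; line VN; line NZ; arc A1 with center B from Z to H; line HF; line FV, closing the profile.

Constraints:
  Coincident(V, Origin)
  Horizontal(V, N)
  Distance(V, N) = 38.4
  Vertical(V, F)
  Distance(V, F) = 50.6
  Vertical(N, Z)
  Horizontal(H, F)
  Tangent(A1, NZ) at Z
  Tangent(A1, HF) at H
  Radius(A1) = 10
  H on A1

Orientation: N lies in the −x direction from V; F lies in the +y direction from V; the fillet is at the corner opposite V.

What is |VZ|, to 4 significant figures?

55.88

V is at the origin; VN is horizontal with |VN| = 38.4 and N on the −x side, so N = (-38.40, 0.000). VF is vertical with |VF| = 50.6 and F on the +y side, so F = (0.000, 50.60). The virtual corner opposite V is at (-38.40, 50.60). Tangency of A1 to NZ means the radius BZ is perpendicular to NZ and A1 meets HF tangentially, so BH is at right angles to HF, with radius 10.0, so the center B sits 10.0 in from both sides at B = (-28.40, 40.60). That places the tangent points at Z = (-38.40, 40.60) on NZ and H = (-28.40, 50.60) on HF. Then |VZ| = |Z − V| = 55.88.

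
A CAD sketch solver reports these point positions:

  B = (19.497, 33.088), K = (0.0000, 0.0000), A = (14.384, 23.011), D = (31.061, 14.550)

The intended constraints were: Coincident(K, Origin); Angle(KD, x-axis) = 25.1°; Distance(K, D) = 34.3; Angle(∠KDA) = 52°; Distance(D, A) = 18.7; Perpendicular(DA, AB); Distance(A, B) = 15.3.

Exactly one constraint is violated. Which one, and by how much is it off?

Distance(A, B) = 15.3 — off by 4.00.

K = (0.00, 0.00) ✓; KD at 25.10° ✓; |KD| = 34.30 ✓; ∠KDA = 52.00° ✓; |DA| = 18.70 ✓; ∠(DA, AB) = 90.00° ✓; |AB| = 11.30 ✗.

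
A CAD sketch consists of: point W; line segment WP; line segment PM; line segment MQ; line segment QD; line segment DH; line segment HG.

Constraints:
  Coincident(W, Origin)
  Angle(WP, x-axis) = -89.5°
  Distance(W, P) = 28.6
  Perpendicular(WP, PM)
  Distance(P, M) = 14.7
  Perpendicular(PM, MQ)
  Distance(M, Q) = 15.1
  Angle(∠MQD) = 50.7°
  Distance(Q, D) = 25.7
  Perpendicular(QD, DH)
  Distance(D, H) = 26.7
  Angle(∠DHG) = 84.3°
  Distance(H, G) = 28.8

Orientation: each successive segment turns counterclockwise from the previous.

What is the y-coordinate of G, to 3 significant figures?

-29.8

W is at the origin; WP runs at -89.5° with length 28.6, so P = (0.250, -28.6). WP is perpendicular to PM, so PM runs at 0.500°; with |PM| = 14.7, M = (14.9, -28.5). PM is perpendicular to MQ, so MQ runs at 90.5°; with |MQ| = 15.1, Q = (14.8, -13.4). ∠MQD = 50.7° gives QD at -140° from the x-axis; with |QD| = 25.7, D = (-4.93, -29.8). The perpendicularity gives DH at right angles to QD, so DH runs at -50.2°; with |DH| = 26.7, H = (12.2, -50.3). ∠DHG = 84.3° gives HG at 45.5° from the x-axis; with |HG| = 28.8, G = (32.3, -29.8). So G.y = -29.8.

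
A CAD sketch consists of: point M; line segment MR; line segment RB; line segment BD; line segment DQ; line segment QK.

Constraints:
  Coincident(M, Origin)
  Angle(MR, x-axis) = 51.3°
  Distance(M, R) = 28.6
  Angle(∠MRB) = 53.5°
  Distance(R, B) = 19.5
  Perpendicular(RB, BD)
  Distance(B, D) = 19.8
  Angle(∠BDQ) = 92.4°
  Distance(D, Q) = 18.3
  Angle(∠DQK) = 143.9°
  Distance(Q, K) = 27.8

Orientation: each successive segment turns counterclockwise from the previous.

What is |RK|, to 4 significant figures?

22.51

M is at the origin; MR runs at 51.3° with length 28.6, so R = (17.88, 22.32). ∠MRB = 53.5° gives RB at 177.8° from the x-axis; with |RB| = 19.5, B = (-1.604, 23.07). RB is perpendicular to BD, so BD runs at -92.20°; with |BD| = 19.8, D = (-2.364, 3.283). ∠BDQ = 92.4° gives DQ at -4.600° from the x-axis; with |DQ| = 18.3, Q = (15.88, 1.816). ∠DQK = 143.9° gives QK at 31.50° from the x-axis; with |QK| = 27.8, K = (39.58, 16.34). Then |RK| = |K − R| = 22.51.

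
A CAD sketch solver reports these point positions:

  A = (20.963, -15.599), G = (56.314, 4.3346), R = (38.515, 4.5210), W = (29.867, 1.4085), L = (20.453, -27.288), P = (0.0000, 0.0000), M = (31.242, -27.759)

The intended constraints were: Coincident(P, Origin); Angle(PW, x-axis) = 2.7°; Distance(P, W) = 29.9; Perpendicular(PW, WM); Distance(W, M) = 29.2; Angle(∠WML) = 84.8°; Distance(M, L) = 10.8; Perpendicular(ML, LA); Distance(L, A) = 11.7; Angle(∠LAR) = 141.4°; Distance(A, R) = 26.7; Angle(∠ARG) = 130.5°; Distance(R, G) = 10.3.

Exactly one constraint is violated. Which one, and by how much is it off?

Distance(R, G) = 10.3 — off by 7.50.

P = (0.00, 0.00) ✓; PW at 2.700° ✓; |PW| = 29.90 ✓; ∠(PW, WM) = 90.00° ✓; |WM| = 29.20 ✓; ∠WML = 84.80° ✓; |ML| = 10.80 ✓; ∠(ML, LA) = 90.00° ✓; |LA| = 11.70 ✓; ∠LAR = 141.4° ✓; |AR| = 26.70 ✓; ∠ARG = 130.5° ✓; |RG| = 17.80 ✗.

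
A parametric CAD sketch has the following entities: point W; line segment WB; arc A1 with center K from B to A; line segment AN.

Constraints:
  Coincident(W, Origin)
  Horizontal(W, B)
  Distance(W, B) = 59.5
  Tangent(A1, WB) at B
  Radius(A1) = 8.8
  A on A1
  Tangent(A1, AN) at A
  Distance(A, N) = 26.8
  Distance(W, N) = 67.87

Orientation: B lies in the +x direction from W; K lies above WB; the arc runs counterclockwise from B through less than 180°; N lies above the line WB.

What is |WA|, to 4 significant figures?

68.69

W is at the origin; WB is horizontal with |WB| = 59.5 and B on the +x side, so B = (59.50, 0.000). A1 meets WB tangentially, so KB is at right angles to WB, so K = B + (0, 8.8) = (59.50, 8.800). Since KA ⟂ AN (tangency), |KN| = √(8.8² + 26.8²) = 28.21 regardless of where A sits on A1. So N lies on both circle(W, 67.87) and circle(K, 28.21); the above-WB intersection is N = (56.97, 36.89). A is the foot of the tangent from N: A = (67.58, 12.29).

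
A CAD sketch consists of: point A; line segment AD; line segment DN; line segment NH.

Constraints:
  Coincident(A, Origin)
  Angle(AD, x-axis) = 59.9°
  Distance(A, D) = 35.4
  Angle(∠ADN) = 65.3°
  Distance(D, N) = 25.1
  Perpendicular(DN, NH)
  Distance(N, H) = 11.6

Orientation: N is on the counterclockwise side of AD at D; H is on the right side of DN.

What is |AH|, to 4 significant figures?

44.96

A is at the origin; AD runs at 59.9° with length 35.4, so D = 35.4·(cos 59.9°, sin 59.9°) = (17.75, 30.63). ∠ADN = 65.3°, so DN runs at 59.9° + (180° − 65.3°) = 174.6° from the x-axis; with |DN| = 25.1, N = D + 25.1·(cos 174.6°, sin 174.6°) = (-7.235, 32.99). DN is perpendicular to NH; with |NH| = 11.6 on the right of DN, H = N + 11.6·(0.09411, 0.9956) = (-6.143, 44.54). Then |AH| = |H − A| = 44.96.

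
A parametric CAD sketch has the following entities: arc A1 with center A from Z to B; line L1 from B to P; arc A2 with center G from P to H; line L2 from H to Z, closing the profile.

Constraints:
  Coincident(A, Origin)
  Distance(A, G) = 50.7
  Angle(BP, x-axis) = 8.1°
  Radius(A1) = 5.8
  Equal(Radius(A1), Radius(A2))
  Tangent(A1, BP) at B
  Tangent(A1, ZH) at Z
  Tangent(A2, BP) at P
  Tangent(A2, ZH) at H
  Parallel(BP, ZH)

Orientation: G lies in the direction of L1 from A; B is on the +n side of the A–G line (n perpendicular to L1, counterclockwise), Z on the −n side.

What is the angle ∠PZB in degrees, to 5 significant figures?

77.113°

The slot axis is L1's direction at 8.1°, so u = (cos 8.1°, sin 8.1°) = (0.99002, 0.14090) and n = (−sin 8.1°, cos 8.1°) = (-0.14090, 0.99002). A is at the origin and G lies 50.7 along u from A, so G = 50.7·u = (50.194, 7.1437). Tangency of A1 to both parallel lines with radius 5.8 puts B and Z at A ± 5.8·n: B = (-0.81723, 5.7421), Z = (0.81723, -5.7421). Equal radii place P and H the same way about G: P = G + 5.8·n = (49.377, 12.886), H = G − 5.8·n = (51.011, 1.4016). Then cos ∠PZB = ZP·ZB / (|ZP||ZB|), giving 77.113°.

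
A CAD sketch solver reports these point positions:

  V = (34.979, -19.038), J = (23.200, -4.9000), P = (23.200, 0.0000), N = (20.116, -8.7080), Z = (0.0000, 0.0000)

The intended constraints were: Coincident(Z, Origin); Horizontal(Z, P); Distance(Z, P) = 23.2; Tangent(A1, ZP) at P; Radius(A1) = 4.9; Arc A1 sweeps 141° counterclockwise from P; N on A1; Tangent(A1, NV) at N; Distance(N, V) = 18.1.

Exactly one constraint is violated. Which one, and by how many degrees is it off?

Tangent(A1, NV) at N — off by 4.20°.

Z = (0.00, 0.00) ✓; Z.y = 0.00, P.y = 0.00 ✓; |ZP| = 23.20 ✓; ∠(JP, PZ) = 90.00° ✓; |JP| = 4.900 ✓; bearing(J→N) − bearing(J→P) = 141.0° ✓; |JN| = 4.900 ✓; ∠(JN, NV) = 85.80° ✗; |NV| = 18.10 ✓.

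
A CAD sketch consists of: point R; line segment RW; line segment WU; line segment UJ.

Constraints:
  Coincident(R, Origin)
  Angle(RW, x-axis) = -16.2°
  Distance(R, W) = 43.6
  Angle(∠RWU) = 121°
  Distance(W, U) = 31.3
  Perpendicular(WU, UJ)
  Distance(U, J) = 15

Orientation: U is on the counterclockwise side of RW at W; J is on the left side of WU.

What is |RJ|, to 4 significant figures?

58.23

R is at the origin; RW runs at -16.2° with length 43.6, so W = 43.6·(cos -16.2°, sin -16.2°) = (41.87, -12.16). ∠RWU = 121.0°, so WU runs at -16.2° + (180° − 121.0°) = 42.80° from the x-axis; with |WU| = 31.3, U = W + 31.3·(cos 42.80°, sin 42.80°) = (64.83, 9.103). WU is perpendicular to UJ; with |UJ| = 15.0 on the left of WU, J = U + 15.0·(-0.6794, 0.7337) = (54.64, 20.11). Then |RJ| = |J − R| = 58.23.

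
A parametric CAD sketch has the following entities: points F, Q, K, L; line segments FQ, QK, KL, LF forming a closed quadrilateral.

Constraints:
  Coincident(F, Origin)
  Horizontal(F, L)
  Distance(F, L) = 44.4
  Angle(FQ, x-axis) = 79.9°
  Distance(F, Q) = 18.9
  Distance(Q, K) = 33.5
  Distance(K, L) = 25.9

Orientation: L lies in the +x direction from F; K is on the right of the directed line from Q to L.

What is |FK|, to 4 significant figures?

22.91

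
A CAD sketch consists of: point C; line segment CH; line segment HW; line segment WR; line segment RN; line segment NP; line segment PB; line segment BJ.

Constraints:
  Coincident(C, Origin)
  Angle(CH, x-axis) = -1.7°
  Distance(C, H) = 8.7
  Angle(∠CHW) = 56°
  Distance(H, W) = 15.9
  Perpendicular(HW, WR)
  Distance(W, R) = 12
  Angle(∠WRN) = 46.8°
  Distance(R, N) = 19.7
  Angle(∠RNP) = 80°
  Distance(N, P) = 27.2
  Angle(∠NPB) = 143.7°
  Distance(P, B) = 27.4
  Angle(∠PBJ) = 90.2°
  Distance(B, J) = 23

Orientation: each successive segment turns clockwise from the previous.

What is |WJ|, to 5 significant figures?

35.451

C is at the origin; CH runs at -1.7° with length 8.7, so H = (8.6962, -0.25810). ∠CHW = 56.0° gives HW at -125.70° from the x-axis; with |HW| = 15.9, W = (-0.58213, -13.170). The perpendicularity gives WR at right angles to HW, so WR runs at 144.30°; with |WR| = 12.0, R = (-10.327, -6.1677). ∠WRN = 46.8° gives RN at 11.100° from the x-axis; with |RN| = 19.7, N = (9.0043, -2.3750). ∠RNP = 80.0° gives NP at -88.900° from the x-axis; with |NP| = 27.2, P = (9.5265, -29.570). ∠NPB = 143.7° gives PB at -125.20° from the x-axis; with |PB| = 27.4, B = (-6.2677, -51.960). ∠PBJ = 90.2° gives BJ at 145.00° from the x-axis; with |BJ| = 23.0, J = (-25.108, -38.768). Then |WJ| = |J − W| = 35.451.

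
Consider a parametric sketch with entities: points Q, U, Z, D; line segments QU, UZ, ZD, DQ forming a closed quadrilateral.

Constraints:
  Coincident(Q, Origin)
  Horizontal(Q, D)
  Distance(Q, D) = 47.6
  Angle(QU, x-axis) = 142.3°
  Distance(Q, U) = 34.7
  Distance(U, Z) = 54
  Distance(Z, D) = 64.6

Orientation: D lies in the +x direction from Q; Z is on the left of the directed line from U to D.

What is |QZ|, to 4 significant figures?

57.22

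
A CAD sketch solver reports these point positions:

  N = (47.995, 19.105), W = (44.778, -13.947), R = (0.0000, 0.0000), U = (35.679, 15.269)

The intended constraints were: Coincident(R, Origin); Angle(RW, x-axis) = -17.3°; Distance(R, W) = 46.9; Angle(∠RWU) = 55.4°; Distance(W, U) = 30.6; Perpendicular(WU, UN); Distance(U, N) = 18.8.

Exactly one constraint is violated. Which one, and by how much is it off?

Distance(U, N) = 18.8 — off by 5.90.

R = (0.00, 0.00) ✓; RW at -17.30° ✓; |RW| = 46.90 ✓; ∠RWU = 55.40° ✓; |WU| = 30.60 ✓; ∠(WU, UN) = 90.00° ✓; |UN| = 12.90 ✗.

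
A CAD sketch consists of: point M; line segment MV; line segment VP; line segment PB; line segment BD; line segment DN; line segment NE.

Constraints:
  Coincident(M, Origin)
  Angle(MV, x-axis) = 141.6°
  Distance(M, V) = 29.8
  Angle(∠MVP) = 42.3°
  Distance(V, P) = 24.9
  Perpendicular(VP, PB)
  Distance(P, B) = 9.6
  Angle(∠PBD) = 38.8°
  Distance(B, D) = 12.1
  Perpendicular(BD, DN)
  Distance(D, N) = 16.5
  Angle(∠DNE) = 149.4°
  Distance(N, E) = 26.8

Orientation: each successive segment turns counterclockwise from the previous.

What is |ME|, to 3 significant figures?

48.6

M is at the origin; MV runs at 141.6° with length 29.8, so V = (-23.4, 18.5). ∠MVP = 42.3° gives VP at -80.7° from the x-axis; with |VP| = 24.9, P = (-19.3, -6.06). The perpendicularity gives PB at right angles to VP, so PB runs at 9.30°; with |PB| = 9.6, B = (-9.86, -4.51). ∠PBD = 38.8° gives BD at 150° from the x-axis; with |BD| = 12.1, D = (-20.4, 1.45). The perpendicularity gives DN at right angles to BD, so DN runs at -120°; with |DN| = 16.5, N = (-28.5, -12.9). ∠DNE = 149.4° gives NE at -88.9° from the x-axis; with |NE| = 26.8, E = (-28.0, -39.7). Then |ME| = |E − M| = 48.6.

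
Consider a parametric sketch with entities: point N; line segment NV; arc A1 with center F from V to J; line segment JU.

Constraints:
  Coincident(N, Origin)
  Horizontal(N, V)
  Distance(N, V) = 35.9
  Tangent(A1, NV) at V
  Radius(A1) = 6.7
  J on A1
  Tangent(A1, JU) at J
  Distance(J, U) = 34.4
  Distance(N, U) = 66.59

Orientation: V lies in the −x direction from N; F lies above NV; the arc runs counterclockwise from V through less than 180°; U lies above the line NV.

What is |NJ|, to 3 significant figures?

33.5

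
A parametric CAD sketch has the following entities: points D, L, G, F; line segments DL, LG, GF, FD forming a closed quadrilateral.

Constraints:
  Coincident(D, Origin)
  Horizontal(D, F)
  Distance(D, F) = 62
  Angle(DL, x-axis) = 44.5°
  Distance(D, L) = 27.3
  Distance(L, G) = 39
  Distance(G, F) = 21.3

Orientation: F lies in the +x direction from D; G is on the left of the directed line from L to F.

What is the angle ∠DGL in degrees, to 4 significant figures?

17.03°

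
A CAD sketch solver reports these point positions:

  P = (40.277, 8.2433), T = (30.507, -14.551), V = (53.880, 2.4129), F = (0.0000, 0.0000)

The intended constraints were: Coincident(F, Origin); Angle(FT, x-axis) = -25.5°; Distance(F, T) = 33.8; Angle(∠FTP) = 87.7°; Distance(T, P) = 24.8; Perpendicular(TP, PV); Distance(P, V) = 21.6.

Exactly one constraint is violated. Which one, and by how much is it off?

Distance(P, V) = 21.6 — off by 6.80.

F = (0.00, 0.00) ✓; FT at -25.50° ✓; |FT| = 33.80 ✓; ∠FTP = 87.70° ✓; |TP| = 24.80 ✓; ∠(TP, PV) = 90.00° ✓; |PV| = 14.80 ✗.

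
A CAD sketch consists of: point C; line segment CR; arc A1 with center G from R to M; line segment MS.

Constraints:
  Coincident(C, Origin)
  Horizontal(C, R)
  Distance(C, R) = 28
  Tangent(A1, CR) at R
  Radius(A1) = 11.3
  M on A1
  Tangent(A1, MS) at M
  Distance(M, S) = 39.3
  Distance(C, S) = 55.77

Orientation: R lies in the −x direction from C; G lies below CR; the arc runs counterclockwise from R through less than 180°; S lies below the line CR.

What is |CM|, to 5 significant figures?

41.477

C is at the origin; C and R share the same y with |CR| = 28.0 and R on the −x side, so R = (-28.000, 0.0000). The tangent condition forces GR to be normal to CR, so G = R + (0, -11.3) = (-28.000, -11.300). Since GM ⟂ MS (tangency), |GS| = √(11.3² + 39.3²) = 40.892 regardless of where M sits on A1. So S lies on both circle(C, 55.77) and circle(G, 40.892); the below-CR intersection is S = (-21.132, -51.611). M is the foot of the tangent from S: M = (-38.181, -16.202).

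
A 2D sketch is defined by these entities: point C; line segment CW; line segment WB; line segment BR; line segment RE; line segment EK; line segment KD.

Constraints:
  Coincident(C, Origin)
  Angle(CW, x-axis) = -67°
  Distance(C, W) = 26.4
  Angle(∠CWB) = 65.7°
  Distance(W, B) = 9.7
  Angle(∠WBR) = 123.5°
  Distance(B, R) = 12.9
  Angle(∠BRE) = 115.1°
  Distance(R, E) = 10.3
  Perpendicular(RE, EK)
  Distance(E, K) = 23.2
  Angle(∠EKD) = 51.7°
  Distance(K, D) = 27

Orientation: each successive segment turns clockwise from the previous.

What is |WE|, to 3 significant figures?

22.7

C is at the origin; CW runs at -67.0° with length 26.4, so W = (10.3, -24.3). ∠CWB = 65.7° gives WB at 179° from the x-axis; with |WB| = 9.7, B = (0.618, -24.1). ∠WBR = 123.5° gives BR at 122° from the x-axis; with |BR| = 12.9, R = (-6.26, -13.2). ∠BRE = 115.1° gives RE at 57.3° from the x-axis; with |RE| = 10.3, E = (-0.692, -4.50). Then |WE| = |E − W| = 22.7.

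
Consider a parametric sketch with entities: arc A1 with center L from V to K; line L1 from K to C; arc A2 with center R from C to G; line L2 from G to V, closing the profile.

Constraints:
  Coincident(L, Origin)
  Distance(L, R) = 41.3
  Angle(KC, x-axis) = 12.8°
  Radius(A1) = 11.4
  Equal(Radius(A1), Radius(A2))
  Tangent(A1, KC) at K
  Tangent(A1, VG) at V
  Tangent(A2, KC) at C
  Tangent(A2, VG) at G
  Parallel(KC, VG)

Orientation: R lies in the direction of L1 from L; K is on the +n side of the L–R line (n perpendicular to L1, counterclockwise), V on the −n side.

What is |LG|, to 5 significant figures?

42.844

Tangency of A1 to both parallel lines with radius 11.4 puts K and V at L ± 11.4·n: K = (-2.5257, 11.117), V = (2.5257, -11.117). Equal radii place C and G the same way about R: C = R + 11.4·n = (37.748, 20.267), G = R − 11.4·n = (42.799, -1.9667). Then |LG| = |G − L| = 42.844.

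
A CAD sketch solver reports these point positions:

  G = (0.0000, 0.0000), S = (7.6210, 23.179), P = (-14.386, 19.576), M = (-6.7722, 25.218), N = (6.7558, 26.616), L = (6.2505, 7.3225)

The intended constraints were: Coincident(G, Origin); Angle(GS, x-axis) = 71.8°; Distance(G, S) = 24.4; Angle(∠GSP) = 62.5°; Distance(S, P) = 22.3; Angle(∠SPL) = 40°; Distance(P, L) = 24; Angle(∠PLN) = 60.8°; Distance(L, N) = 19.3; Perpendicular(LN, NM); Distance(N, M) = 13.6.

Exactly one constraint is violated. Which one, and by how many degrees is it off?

Perpendicular(LN, NM) — off by 7.40°.

G = (0.00, 0.00) ✓; GS at 71.80° ✓; |GS| = 24.40 ✓; ∠GSP = 62.50° ✓; |SP| = 22.30 ✓; ∠SPL = 40.00° ✓; |PL| = 24.00 ✓; ∠PLN = 60.80° ✓; |LN| = 19.30 ✓; ∠(LN, NM) = 97.40° ✗; |NM| = 13.60 ✓.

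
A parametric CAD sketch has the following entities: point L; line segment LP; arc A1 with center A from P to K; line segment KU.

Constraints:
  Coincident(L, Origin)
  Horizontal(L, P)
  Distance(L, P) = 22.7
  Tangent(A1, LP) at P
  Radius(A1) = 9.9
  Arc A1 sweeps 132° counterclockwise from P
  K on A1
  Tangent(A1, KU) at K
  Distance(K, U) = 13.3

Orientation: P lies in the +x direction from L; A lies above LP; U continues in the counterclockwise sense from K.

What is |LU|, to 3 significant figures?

33.8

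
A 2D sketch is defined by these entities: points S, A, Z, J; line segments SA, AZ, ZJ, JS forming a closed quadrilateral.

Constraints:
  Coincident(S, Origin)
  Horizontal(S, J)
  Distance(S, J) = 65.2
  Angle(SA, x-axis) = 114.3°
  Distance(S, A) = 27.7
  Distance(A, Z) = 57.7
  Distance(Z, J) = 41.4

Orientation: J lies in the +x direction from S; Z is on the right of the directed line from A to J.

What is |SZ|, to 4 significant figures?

32.56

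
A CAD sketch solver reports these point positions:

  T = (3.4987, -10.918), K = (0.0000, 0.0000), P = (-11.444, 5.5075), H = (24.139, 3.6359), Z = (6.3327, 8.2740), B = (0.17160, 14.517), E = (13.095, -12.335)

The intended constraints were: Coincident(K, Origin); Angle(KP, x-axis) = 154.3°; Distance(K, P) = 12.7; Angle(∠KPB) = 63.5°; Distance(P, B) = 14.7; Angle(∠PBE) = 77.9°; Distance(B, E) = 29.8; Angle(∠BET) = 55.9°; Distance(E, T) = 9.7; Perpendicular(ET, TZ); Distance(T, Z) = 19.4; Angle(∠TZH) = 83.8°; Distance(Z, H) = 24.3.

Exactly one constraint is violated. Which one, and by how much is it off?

Distance(Z, H) = 24.3 — off by 5.90.

K = (0.00, 0.00) ✓; KP at 154.3° ✓; |KP| = 12.70 ✓; ∠KPB = 63.50° ✓; |PB| = 14.70 ✓; ∠PBE = 77.90° ✓; |BE| = 29.80 ✓; ∠BET = 55.90° ✓; |ET| = 9.700 ✓; ∠(ET, TZ) = 90.00° ✓; |TZ| = 19.40 ✓; ∠TZH = 83.80° ✓; |ZH| = 18.40 ✗.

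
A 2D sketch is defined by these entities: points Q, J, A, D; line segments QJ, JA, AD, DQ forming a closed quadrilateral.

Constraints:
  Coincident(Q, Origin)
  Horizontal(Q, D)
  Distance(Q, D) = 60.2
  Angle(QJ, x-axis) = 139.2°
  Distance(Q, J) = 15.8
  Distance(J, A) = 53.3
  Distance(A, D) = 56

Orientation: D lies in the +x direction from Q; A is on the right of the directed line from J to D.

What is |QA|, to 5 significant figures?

38.481

Q is at the origin; Q and D share the same y with |QD| = 60.2 and D in +x, so D = (60.2, 0). QJ runs at 139.2° with |QJ| = 15.8, so J = (-11.961, 10.324). A is determined by |JA| = 53.3 and |AD| = 56.0 together: it lies at the intersection of circle(J, 53.3) and circle(D, 56.0). With |JD| = 72.895, the foot of the radical line on JD is 34.423 from J and the perpendicular offset is √(53.3² − 34.423²) = 40.693. Taking the right-of-JD solution: A = (16.353, -34.834).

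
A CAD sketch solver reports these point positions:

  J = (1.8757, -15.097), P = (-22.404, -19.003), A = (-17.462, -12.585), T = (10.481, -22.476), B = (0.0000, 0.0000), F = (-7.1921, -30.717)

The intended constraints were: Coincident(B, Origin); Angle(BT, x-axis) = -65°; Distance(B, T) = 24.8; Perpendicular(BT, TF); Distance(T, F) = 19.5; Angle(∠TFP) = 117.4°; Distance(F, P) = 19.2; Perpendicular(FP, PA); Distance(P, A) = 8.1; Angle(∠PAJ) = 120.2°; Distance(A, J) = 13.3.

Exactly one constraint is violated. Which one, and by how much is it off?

Distance(A, J) = 13.3 — off by 6.20.

B = (0.00, 0.00) ✓; BT at -65.00° ✓; |BT| = 24.80 ✓; ∠(BT, TF) = 90.00° ✓; |TF| = 19.50 ✓; ∠TFP = 117.4° ✓; |FP| = 19.20 ✓; ∠(FP, PA) = 90.00° ✓; |PA| = 8.100 ✓; ∠PAJ = 120.2° ✓; |AJ| = 19.50 ✗.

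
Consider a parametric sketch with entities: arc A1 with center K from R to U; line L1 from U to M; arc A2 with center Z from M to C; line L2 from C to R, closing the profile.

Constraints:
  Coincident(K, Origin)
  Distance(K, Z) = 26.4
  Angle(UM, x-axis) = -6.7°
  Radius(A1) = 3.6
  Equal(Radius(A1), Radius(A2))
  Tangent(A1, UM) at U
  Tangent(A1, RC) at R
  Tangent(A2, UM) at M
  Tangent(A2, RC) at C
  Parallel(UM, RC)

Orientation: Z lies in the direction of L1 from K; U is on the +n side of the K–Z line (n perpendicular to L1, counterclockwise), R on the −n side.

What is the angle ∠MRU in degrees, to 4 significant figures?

74.74°

The slot axis is L1's direction at -6.7°, so u = (cos -6.7°, sin -6.7°) = (0.9932, -0.1167) and n = (−sin -6.7°, cos -6.7°) = (0.1167, 0.9932). K is at the origin and Z lies 26.4 along u from K, so Z = 26.4·u = (26.22, -3.080). Tangency of A1 to both parallel lines with radius 3.6 puts U and R at K ± 3.6·n: U = (0.4200, 3.575), R = (-0.4200, -3.575). Equal radii place M and C the same way about Z: M = Z + 3.6·n = (26.64, 0.4953), C = Z − 3.6·n = (25.80, -6.656). Then cos ∠MRU = RM·RU / (|RM||RU|), giving 74.74°.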